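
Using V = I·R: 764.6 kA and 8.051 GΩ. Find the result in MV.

764.6 × 10^3 × 8.051 × 10^9 = 6155.7946 × 10^12 V

6155794600 MV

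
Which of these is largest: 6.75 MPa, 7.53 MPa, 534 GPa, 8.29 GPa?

6.75 MPa = 6750000 Pa
7.53 MPa = 7530000 Pa
534 GPa = 534000000000 Pa
8.29 GPa = 8290000000 Pa

534 GPa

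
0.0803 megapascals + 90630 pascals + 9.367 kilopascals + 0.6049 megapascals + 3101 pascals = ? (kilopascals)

788.298 kilopascals

In kilopascals:
  0.0803 megapascals = 0.0803 × 10^3 kilopascals = 80.3
  90630 pascals = 90630 × 10^-3 kilopascals = 90.63
  9.367 kilopascals → 9.367
  0.6049 megapascals = 0.6049 × 10^3 kilopascals = 604.9
  3101 pascals = 3101 × 10^-3 kilopascals = 3.101
Sum: 80.3 + 90.63 + 9.367 + 604.9 + 3.101 = 788.298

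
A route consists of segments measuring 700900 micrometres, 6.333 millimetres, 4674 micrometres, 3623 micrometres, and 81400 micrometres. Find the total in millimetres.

In millimetres:
  700900 micrometres = 700900 × 10^-3 millimetres = 700.9
  6.333 millimetres → 6.333
  4674 micrometres = 4674 × 10^-3 millimetres = 4.674
  3623 micrometres = 3623 × 10^-3 millimetres = 3.623
  81400 micrometres = 81400 × 10^-3 millimetres = 81.4
Sum: 700.9 + 6.333 + 4.674 + 3.623 + 81.4 = 796.93

796.93 millimetres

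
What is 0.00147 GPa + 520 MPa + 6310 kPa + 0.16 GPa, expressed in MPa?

In MPa:
  0.00147 GPa = 0.00147e3 MPa = 1.47
  520 MPa → 520
  6310 kPa = 6310e-3 MPa = 6.31
  0.16 GPa = 0.16e3 MPa = 160
Sum: 1.47 + 520 + 6.31 + 160 = 687.78

687.78 MPa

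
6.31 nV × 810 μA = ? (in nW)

0.0051111 nW

6.31 × 10⁻⁹ × 810 × 10⁻⁶ = 5111.1 × 10⁻¹⁵ W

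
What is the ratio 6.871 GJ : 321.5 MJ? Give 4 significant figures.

21.37

(6.871 × 10^9) / (321.5 × 10^6) = 0.021372 × 10^3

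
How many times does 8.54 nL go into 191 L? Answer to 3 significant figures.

22400000000

(191) / (8.54 × 10⁻⁹) = 22.37 × 10⁹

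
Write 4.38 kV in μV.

kilo = 1e3, micro = 1e-6; factor is 1e9.
4.38 × 1e9 = 4380000000

4380000000 μV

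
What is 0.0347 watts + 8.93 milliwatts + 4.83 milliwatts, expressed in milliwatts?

48.46 milliwatts

In milliwatts:
  0.0347 watts = 0.0347 × 10^3 milliwatts = 34.7
  8.93 milliwatts → 8.93
  4.83 milliwatts → 4.83
Sum: 34.7 + 8.93 + 4.83 = 48.46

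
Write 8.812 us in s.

0.000008812 s

micro = 10^-6, (no prefix) = 10^0; factor is 10^-6.
8.812 × 10^-6 = 0.000008812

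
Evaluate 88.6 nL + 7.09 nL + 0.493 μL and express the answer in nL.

588.69 nL

In nL:
  88.6 nL → 88.6
  7.09 nL → 7.09
  0.493 μL = 0.493 × 10^3 nL = 493
Sum: 88.6 + 7.09 + 493 = 588.69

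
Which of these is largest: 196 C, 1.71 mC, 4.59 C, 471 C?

471 C

196 C = 196 C
1.71 mC = 0.00171 C
4.59 C = 4.59 C
471 C = 471 C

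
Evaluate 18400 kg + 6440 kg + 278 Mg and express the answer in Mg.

In Mg:
  18400 kg = 18400 × 10^-3 Mg = 18.4
  6440 kg = 6440 × 10^-3 Mg = 6.44
  278 Mg → 278
Sum: 18.4 + 6.44 + 278 = 302.84

302.84 Mg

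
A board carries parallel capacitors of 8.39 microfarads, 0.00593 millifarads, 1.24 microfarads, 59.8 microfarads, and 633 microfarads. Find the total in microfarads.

In microfarads:
  8.39 microfarads → 8.39
  0.00593 millifarads = 0.00593 × 10^3 microfarads = 5.93
  1.24 microfarads → 1.24
  59.8 microfarads → 59.8
  633 microfarads → 633
Sum: 8.39 + 5.93 + 1.24 + 59.8 + 633 = 708.36

708.36 microfarads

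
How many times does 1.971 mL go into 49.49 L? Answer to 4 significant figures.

(49.49) / (1.971 × 10⁻³) = 25.109 × 10³

25110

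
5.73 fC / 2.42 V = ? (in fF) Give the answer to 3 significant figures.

2.37 fF

(5.73 × 10⁻¹⁵) / (2.42) = 2.3678 × 10⁻¹⁵ F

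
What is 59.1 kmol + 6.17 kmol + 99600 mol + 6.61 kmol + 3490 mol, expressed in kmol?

174.97 kmol

In kmol:
  59.1 kmol → 59.1
  6.17 kmol → 6.17
  99600 mol = 99600e-3 kmol = 99.6
  6.61 kmol → 6.61
  3490 mol = 3490e-3 kmol = 3.49
Sum: 59.1 + 6.17 + 99.6 + 6.61 + 3.49 = 174.97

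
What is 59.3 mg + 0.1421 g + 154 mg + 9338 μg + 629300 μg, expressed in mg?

994.038 mg

In mg:
  59.3 mg → 59.3
  0.1421 g = 0.1421 × 10^3 mg = 142.1
  154 mg → 154
  9338 μg = 9338 × 10^-3 mg = 9.338
  629300 μg = 629300 × 10^-3 mg = 629.3
Sum: 59.3 + 142.1 + 154 + 9.338 + 629.3 = 994.038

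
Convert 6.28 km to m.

kilo = 1e3, (no prefix) = 1e0; factor is 1e3.
6.28 × 1e3 = 6280

6280 m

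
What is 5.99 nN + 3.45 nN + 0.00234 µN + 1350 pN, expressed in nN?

In nN:
  5.99 nN → 5.99
  3.45 nN → 3.45
  0.00234 µN = 0.00234 × 10³ nN = 2.34
  1350 pN = 1350 × 10⁻³ nN = 1.35
Sum: 5.99 + 3.45 + 2.34 + 1.35 = 13.13

13.13 nN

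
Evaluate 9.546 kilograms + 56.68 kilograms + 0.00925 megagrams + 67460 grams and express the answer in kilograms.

In kilograms:
  9.546 kilograms → 9.546
  56.68 kilograms → 56.68
  0.00925 megagrams = 0.00925 × 10³ kilograms = 9.25
  67460 grams = 67460 × 10⁻³ kilograms = 67.46
Sum: 9.546 + 56.68 + 9.25 + 67.46 = 142.936

142.936 kilograms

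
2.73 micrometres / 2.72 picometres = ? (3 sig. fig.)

(2.73 × 10⁻⁶) / (2.72 × 10⁻¹²) = 1.004 × 10⁶

1000000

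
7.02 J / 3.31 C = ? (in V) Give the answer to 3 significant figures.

2.12 V

(7.02) / (3.31) = 2.1208 V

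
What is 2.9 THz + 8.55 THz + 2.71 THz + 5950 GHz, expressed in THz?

20.11 THz

In THz:
  2.9 THz → 2.9
  8.55 THz → 8.55
  2.71 THz → 2.71
  5950 GHz = 5950 × 10⁻³ THz = 5.95
Sum: 2.9 + 8.55 + 2.71 + 5.95 = 20.11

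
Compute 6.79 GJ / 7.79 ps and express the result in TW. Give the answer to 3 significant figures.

(6.79 × 10^9) / (7.79 × 10^-12) = 0.87163 × 10^21 W

872000000 TW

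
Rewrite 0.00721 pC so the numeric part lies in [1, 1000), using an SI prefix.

= 7.21 × 10^-15 C; 10^-15 is femto.

7.21 fC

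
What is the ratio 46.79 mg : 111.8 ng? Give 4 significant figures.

418500

(46.79 × 10^-3) / (111.8 × 10^-9) = 0.41852 × 10^6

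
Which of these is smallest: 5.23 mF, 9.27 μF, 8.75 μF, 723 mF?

8.75 μF

5.23 mF = 0.00523 F
9.27 μF = 0.00000927 F
8.75 μF = 0.00000875 F
723 mF = 0.723 F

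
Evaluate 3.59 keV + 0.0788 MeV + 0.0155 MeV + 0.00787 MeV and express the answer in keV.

105.76 keV

In keV:
  3.59 keV → 3.59
  0.0788 MeV = 0.0788 × 10^3 keV = 78.8
  0.0155 MeV = 0.0155 × 10^3 keV = 15.5
  0.00787 MeV = 0.00787 × 10^3 keV = 7.87
Sum: 3.59 + 78.8 + 15.5 + 7.87 = 105.76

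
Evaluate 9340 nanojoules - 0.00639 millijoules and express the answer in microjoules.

2.95 microjoules

In microjoules:
  9340 nanojoules = 9340 × 10^-3 microjoules = 9.34
  0.00639 millijoules = 0.00639 × 10^3 microjoules = 6.39
Difference: 9.34 - 6.39 = 2.95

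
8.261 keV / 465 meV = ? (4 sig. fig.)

17770

(8.261 × 10^3) / (465 × 10^-3) = 0.017766 × 10^6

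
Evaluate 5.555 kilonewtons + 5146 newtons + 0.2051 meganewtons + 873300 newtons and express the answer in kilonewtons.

1089.101 kilonewtons

In kilonewtons:
  5.555 kilonewtons → 5.555
  5146 newtons = 5146 × 10^-3 kilonewtons = 5.146
  0.2051 meganewtons = 0.2051 × 10^3 kilonewtons = 205.1
  873300 newtons = 873300 × 10^-3 kilonewtons = 873.3
Sum: 5.555 + 5.146 + 205.1 + 873.3 = 1089.101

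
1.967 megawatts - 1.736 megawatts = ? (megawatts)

0.231 megawatts

In megawatts:
  1.967 megawatts → 1.967
  1.736 megawatts → 1.736
Difference: 1.967 - 1.736 = 0.231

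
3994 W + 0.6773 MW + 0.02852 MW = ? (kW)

In kW:
  3994 W = 3994 × 10⁻³ kW = 3.994
  0.6773 MW = 0.6773 × 10³ kW = 677.3
  0.02852 MW = 0.02852 × 10³ kW = 28.52
Sum: 3.994 + 677.3 + 28.52 = 709.814

709.814 kW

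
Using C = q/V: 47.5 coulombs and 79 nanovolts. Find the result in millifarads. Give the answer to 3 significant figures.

(47.5) / (79 × 10^-9) = 0.60127 × 10^9 F

601000000000 millifarads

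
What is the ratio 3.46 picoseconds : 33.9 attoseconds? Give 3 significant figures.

(3.46e-12) / (33.9e-18) = 0.1021e6

102000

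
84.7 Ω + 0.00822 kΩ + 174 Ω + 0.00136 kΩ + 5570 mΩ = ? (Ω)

273.85 Ω

In Ω:
  84.7 Ω → 84.7
  0.00822 kΩ = 0.00822e3 Ω = 8.22
  174 Ω → 174
  0.00136 kΩ = 0.00136e3 Ω = 1.36
  5570 mΩ = 5570e-3 Ω = 5.57
Sum: 84.7 + 8.22 + 174 + 1.36 + 5.57 = 273.85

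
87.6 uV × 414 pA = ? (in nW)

87.6 × 10^-6 × 414 × 10^-12 = 36266.4 × 10^-18 W

0.0000362664 nW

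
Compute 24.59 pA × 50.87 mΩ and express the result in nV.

24.59 × 10^-12 × 50.87 × 10^-3 = 1250.8933 × 10^-15 V

0.0012508933 nV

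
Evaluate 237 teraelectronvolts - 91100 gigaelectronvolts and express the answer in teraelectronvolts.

145.9 teraelectronvolts

In teraelectronvolts:
  237 teraelectronvolts → 237
  91100 gigaelectronvolts = 91100e-3 teraelectronvolts = 91.1
Difference: 237 - 91.1 = 145.9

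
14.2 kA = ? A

14200 A

kilo = 1e3, (no prefix) = 1e0; factor is 1e3.
14.2 × 1e3 = 14200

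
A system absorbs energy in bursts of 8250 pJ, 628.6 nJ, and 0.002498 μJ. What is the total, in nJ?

In nJ:
  8250 pJ = 8250 × 10^-3 nJ = 8.25
  628.6 nJ → 628.6
  0.002498 μJ = 0.002498 × 10^3 nJ = 2.498
Sum: 8.25 + 628.6 + 2.498 = 639.348

639.348 nJ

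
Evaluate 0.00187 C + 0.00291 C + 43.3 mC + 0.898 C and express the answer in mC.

946.08 mC

In mC:
  0.00187 C = 0.00187 × 10^3 mC = 1.87
  0.00291 C = 0.00291 × 10^3 mC = 2.91
  43.3 mC → 43.3
  0.898 C = 0.898 × 10^3 mC = 898
Sum: 1.87 + 2.91 + 43.3 + 898 = 946.08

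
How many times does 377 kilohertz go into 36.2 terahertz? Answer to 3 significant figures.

96000000

(36.2 × 10^12) / (377 × 10^3) = 0.09602 × 10^9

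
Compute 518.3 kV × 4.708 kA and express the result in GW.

2.4401564 GW

518.3 × 10^3 × 4.708 × 10^3 = 2440.1564 × 10^6 W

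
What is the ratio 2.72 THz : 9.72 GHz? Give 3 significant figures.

280

(2.72 × 10^12) / (9.72 × 10^9) = 0.2798 × 10^3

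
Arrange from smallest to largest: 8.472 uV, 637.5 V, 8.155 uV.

8.472 uV = 0.000008472 V
637.5 V = 637.5 V
8.155 uV = 0.000008155 V

8.155 uV < 8.472 uV < 637.5 V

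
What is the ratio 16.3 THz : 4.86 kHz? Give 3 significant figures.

3350000000

(16.3 × 10¹²) / (4.86 × 10³) = 3.354 × 10⁹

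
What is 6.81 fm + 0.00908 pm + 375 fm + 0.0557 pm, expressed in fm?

In fm:
  6.81 fm → 6.81
  0.00908 pm = 0.00908e3 fm = 9.08
  375 fm → 375
  0.0557 pm = 0.0557e3 fm = 55.7
Sum: 6.81 + 9.08 + 375 + 55.7 = 446.59

446.59 fm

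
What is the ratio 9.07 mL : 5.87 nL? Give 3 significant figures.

1550000

(9.07e-3) / (5.87e-9) = 1.545e6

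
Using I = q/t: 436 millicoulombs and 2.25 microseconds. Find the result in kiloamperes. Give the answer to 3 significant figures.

194 kiloamperes

(436 × 10⁻³) / (2.25 × 10⁻⁶) = 193.78 × 10³ A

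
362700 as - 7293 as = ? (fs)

355.407 fs

In fs:
  362700 as = 362700 × 10⁻³ fs = 362.7
  7293 as = 7293 × 10⁻³ fs = 7.293
Difference: 362.7 - 7.293 = 355.407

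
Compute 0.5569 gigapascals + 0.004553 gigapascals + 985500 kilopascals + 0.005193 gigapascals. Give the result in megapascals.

1552.146 megapascals

In megapascals:
  0.5569 gigapascals = 0.5569 × 10^3 megapascals = 556.9
  0.004553 gigapascals = 0.004553 × 10^3 megapascals = 4.553
  985500 kilopascals = 985500 × 10^-3 megapascals = 985.5
  0.005193 gigapascals = 0.005193 × 10^3 megapascals = 5.193
Sum: 556.9 + 4.553 + 985.5 + 5.193 = 1552.146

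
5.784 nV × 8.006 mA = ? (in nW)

0.046306704 nW

5.784 × 10⁻⁹ × 8.006 × 10⁻³ = 46.306704 × 10⁻¹² W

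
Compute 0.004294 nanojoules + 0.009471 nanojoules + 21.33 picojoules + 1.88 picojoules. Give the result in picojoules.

36.975 picojoules

In picojoules:
  0.004294 nanojoules = 0.004294e3 picojoules = 4.294
  0.009471 nanojoules = 0.009471e3 picojoules = 9.471
  21.33 picojoules → 21.33
  1.88 picojoules → 1.88
Sum: 4.294 + 9.471 + 21.33 + 1.88 = 36.975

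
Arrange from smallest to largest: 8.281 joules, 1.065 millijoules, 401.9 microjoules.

401.9 microjoules < 1.065 millijoules < 8.281 joules

8.281 joules = 8.281 joules
1.065 millijoules = 0.001065 joules
401.9 microjoules = 0.0004019 joules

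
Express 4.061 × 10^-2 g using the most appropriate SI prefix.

= 40.61 × 10^-3 g; 10^-3 is milli.

40.61 mg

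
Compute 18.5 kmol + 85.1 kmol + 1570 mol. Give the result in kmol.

In kmol:
  18.5 kmol → 18.5
  85.1 kmol → 85.1
  1570 mol = 1570 × 10⁻³ kmol = 1.57
Sum: 18.5 + 85.1 + 1.57 = 105.17

105.17 kmol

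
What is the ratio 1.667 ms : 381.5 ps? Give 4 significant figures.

(1.667 × 10^-3) / (381.5 × 10^-12) = 0.0043696 × 10^9

4370000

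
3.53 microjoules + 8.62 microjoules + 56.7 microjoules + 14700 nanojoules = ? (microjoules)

83.55 microjoules

In microjoules:
  3.53 microjoules → 3.53
  8.62 microjoules → 8.62
  56.7 microjoules → 56.7
  14700 nanojoules = 14700 × 10⁻³ microjoules = 14.7
Sum: 3.53 + 8.62 + 56.7 + 14.7 = 83.55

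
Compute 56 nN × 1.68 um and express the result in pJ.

56 × 10⁻⁹ × 1.68 × 10⁻⁶ = 94.08 × 10⁻¹⁵ J

0.09408 pJ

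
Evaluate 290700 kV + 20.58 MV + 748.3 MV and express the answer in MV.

In MV:
  290700 kV = 290700 × 10⁻³ MV = 290.7
  20.58 MV → 20.58
  748.3 MV → 748.3
Sum: 290.7 + 20.58 + 748.3 = 1059.58

1059.58 MV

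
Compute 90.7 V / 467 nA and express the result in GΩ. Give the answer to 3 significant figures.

0.194 GΩ

(90.7) / (467e-9) = 0.19422e9 Ω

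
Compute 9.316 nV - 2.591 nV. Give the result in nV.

In nV:
  9.316 nV → 9.316
  2.591 nV → 2.591
Difference: 9.316 - 2.591 = 6.725

6.725 nV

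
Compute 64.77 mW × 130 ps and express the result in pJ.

64.77e-3 × 130e-12 = 8420.1e-15 J

8.4201 pJ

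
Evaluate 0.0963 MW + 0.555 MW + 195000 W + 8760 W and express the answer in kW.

855.06 kW

In kW:
  0.0963 MW = 0.0963 × 10³ kW = 96.3
  0.555 MW = 0.555 × 10³ kW = 555
  195000 W = 195000 × 10⁻³ kW = 195
  8760 W = 8760 × 10⁻³ kW = 8.76
Sum: 96.3 + 555 + 195 + 8.76 = 855.06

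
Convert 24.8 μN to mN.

0.0248 mN

micro = 10⁻⁶, milli = 10⁻³; factor is 10⁻³.
24.8 × 10⁻³ = 0.0248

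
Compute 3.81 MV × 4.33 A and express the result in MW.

3.81e6 × 4.33 = 16.4973e6 W

16.4973 MW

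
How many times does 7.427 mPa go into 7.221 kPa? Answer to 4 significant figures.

972300

(7.221 × 10^3) / (7.427 × 10^-3) = 0.97226 × 10^6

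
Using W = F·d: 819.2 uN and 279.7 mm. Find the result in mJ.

819.2e-6 × 279.7e-3 = 229130.24e-9 J

0.22913024 mJ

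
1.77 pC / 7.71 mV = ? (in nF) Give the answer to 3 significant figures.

0.230 nF

(1.77e-12) / (7.71e-3) = 0.22957e-9 F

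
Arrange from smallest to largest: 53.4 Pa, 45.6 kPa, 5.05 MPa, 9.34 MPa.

53.4 Pa = 53.4 Pa
45.6 kPa = 45600 Pa
5.05 MPa = 5050000 Pa
9.34 MPa = 9340000 Pa

53.4 Pa < 45.6 kPa < 5.05 MPa < 9.34 MPa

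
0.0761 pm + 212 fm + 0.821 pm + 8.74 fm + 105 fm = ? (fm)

1222.84 fm

In fm:
  0.0761 pm = 0.0761 × 10^3 fm = 76.1
  212 fm → 212
  0.821 pm = 0.821 × 10^3 fm = 821
  8.74 fm → 8.74
  105 fm → 105
Sum: 76.1 + 212 + 821 + 8.74 + 105 = 1222.84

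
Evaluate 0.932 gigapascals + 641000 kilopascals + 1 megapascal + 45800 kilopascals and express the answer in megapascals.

In megapascals:
  0.932 gigapascals = 0.932e3 megapascals = 932
  641000 kilopascals = 641000e-3 megapascals = 641
  1 megapascal → 1
  45800 kilopascals = 45800e-3 megapascals = 45.8
Sum: 932 + 641 + 1 + 45.8 = 1619.8

1619.8 megapascals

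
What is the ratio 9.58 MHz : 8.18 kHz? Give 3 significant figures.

(9.58 × 10⁶) / (8.18 × 10³) = 1.171 × 10³

1170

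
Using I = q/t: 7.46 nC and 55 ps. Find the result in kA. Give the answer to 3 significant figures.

(7.46e-9) / (55e-12) = 0.13564e3 A

0.136 kA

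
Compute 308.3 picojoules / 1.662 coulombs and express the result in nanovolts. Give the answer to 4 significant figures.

0.1855 nanovolts

(308.3e-12) / (1.662) = 185.499e-12 V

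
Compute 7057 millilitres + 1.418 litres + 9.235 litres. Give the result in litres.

17.71 litres

In litres:
  7057 millilitres = 7057e-3 litres = 7.057
  1.418 litres → 1.418
  9.235 litres → 9.235
Sum: 7.057 + 1.418 + 9.235 = 17.71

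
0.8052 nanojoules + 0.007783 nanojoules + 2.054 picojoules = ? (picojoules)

815.037 picojoules

In picojoules:
  0.8052 nanojoules = 0.8052e3 picojoules = 805.2
  0.007783 nanojoules = 0.007783e3 picojoules = 7.783
  2.054 picojoules → 2.054
Sum: 805.2 + 7.783 + 2.054 = 815.037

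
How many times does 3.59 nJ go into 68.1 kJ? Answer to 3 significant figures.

(68.1 × 10³) / (3.59 × 10⁻⁹) = 18.97 × 10¹²

19000000000000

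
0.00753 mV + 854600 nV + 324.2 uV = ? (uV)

1186.33 uV

In uV:
  0.00753 mV = 0.00753 × 10^3 uV = 7.53
  854600 nV = 854600 × 10^-3 uV = 854.6
  324.2 uV → 324.2
Sum: 7.53 + 854.6 + 324.2 = 1186.33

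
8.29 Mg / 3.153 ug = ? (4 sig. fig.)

(8.29 × 10^6) / (3.153 × 10^-6) = 2.6292 × 10^12

2629000000000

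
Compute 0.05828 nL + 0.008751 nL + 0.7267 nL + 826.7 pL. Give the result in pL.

In pL:
  0.05828 nL = 0.05828 × 10^3 pL = 58.28
  0.008751 nL = 0.008751 × 10^3 pL = 8.751
  0.7267 nL = 0.7267 × 10^3 pL = 726.7
  826.7 pL → 826.7
Sum: 58.28 + 8.751 + 726.7 + 826.7 = 1620.431

1620.431 pL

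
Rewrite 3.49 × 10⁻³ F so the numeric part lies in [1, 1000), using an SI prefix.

= 3.49 × 10⁻³ F; 10⁻³ is milli.

3.49 mF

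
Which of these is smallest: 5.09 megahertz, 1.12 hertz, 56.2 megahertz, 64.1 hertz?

1.12 hertz

5.09 megahertz = 5090000 hertz
1.12 hertz = 1.12 hertz
56.2 megahertz = 56200000 hertz
64.1 hertz = 64.1 hertz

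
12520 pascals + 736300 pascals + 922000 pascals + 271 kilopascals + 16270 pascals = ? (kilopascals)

1958.09 kilopascals

In kilopascals:
  12520 pascals = 12520 × 10^-3 kilopascals = 12.52
  736300 pascals = 736300 × 10^-3 kilopascals = 736.3
  922000 pascals = 922000 × 10^-3 kilopascals = 922
  271 kilopascals → 271
  16270 pascals = 16270 × 10^-3 kilopascals = 16.27
Sum: 12.52 + 736.3 + 922 + 271 + 16.27 = 1958.09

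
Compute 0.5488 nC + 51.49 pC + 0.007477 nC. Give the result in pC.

In pC:
  0.5488 nC = 0.5488 × 10^3 pC = 548.8
  51.49 pC → 51.49
  0.007477 nC = 0.007477 × 10^3 pC = 7.477
Sum: 548.8 + 51.49 + 7.477 = 607.767

607.767 pC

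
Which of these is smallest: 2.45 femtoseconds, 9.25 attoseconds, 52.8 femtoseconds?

2.45 femtoseconds = 0.00000000000000245 seconds
9.25 attoseconds = 0.00000000000000000925 seconds
52.8 femtoseconds = 0.0000000000000528 seconds

9.25 attoseconds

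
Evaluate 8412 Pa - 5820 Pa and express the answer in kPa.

2.592 kPa

In kPa:
  8412 Pa = 8412 × 10^-3 kPa = 8.412
  5820 Pa = 5820 × 10^-3 kPa = 5.82
Difference: 8.412 - 5.82 = 2.592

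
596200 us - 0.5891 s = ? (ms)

7.1 ms

In ms:
  596200 us = 596200 × 10⁻³ ms = 596.2
  0.5891 s = 0.5891 × 10³ ms = 589.1
Difference: 596.2 - 589.1 = 7.1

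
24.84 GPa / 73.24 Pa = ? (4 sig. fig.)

(24.84 × 10⁹) / (73.24) = 0.33916 × 10⁹

339200000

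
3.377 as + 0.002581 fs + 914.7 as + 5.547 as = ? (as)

In as:
  3.377 as → 3.377
  0.002581 fs = 0.002581e3 as = 2.581
  914.7 as → 914.7
  5.547 as → 5.547
Sum: 3.377 + 2.581 + 914.7 + 5.547 = 926.205

926.205 as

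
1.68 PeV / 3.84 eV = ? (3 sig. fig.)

(1.68e15) / (3.84) = 0.4375e15

438000000000000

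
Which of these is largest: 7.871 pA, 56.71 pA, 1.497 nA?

1.497 nA

7.871 pA = 0.000000000007871 A
56.71 pA = 0.00000000005671 A
1.497 nA = 0.000000001497 A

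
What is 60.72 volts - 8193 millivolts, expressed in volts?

In volts:
  60.72 volts → 60.72
  8193 millivolts = 8193 × 10^-3 volts = 8.193
Difference: 60.72 - 8.193 = 52.527

52.527 volts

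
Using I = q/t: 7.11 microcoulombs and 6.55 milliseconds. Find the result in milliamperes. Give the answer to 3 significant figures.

1.09 milliamperes

(7.11 × 10⁻⁶) / (6.55 × 10⁻³) = 1.0855 × 10⁻³ A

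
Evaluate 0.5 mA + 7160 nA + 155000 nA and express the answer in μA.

In μA:
  0.5 mA = 0.5e3 μA = 500
  7160 nA = 7160e-3 μA = 7.16
  155000 nA = 155000e-3 μA = 155
Sum: 500 + 7.16 + 155 = 662.16

662.16 μA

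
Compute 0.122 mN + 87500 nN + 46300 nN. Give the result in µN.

In µN:
  0.122 mN = 0.122e3 µN = 122
  87500 nN = 87500e-3 µN = 87.5
  46300 nN = 46300e-3 µN = 46.3
Sum: 122 + 87.5 + 46.3 = 255.8

255.8 µN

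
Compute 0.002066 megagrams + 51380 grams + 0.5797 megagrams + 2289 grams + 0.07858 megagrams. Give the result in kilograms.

In kilograms:
  0.002066 megagrams = 0.002066e3 kilograms = 2.066
  51380 grams = 51380e-3 kilograms = 51.38
  0.5797 megagrams = 0.5797e3 kilograms = 579.7
  2289 grams = 2289e-3 kilograms = 2.289
  0.07858 megagrams = 0.07858e3 kilograms = 78.58
Sum: 2.066 + 51.38 + 579.7 + 2.289 + 78.58 = 714.015

714.015 kilograms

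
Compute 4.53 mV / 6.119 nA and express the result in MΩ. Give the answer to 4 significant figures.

0.7403 MΩ

(4.53 × 10^-3) / (6.119 × 10^-9) = 0.740317 × 10^6 Ω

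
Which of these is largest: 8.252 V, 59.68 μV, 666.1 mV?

8.252 V

8.252 V = 8.252 V
59.68 μV = 0.00005968 V
666.1 mV = 0.6661 V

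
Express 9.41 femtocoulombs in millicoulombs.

femto = 1e-15, milli = 1e-3; factor is 1e-12.
9.41 × 1e-12 = 0.00000000000941

0.00000000000941 millicoulombs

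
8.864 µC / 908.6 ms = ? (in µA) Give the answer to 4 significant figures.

(8.864e-6) / (908.6e-3) = 0.00975567e-3 A

9.756 µA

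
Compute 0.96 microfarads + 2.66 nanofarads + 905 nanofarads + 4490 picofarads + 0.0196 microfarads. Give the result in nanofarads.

1891.75 nanofarads

In nanofarads:
  0.96 microfarads = 0.96 × 10^3 nanofarads = 960
  2.66 nanofarads → 2.66
  905 nanofarads → 905
  4490 picofarads = 4490 × 10^-3 nanofarads = 4.49
  0.0196 microfarads = 0.0196 × 10^3 nanofarads = 19.6
Sum: 960 + 2.66 + 905 + 4.49 + 19.6 = 1891.75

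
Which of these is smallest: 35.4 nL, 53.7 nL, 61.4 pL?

61.4 pL

35.4 nL = 0.0000000354 L
53.7 nL = 0.0000000537 L
61.4 pL = 0.0000000000614 L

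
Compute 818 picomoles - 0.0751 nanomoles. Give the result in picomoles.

In picomoles:
  818 picomoles → 818
  0.0751 nanomoles = 0.0751 × 10³ picomoles = 75.1
Difference: 818 - 75.1 = 742.9

742.9 picomoles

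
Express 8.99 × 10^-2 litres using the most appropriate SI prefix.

89.9 millilitres

= 89.9 × 10^-3 litres; 10^-3 is milli.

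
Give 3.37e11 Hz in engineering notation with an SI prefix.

337 GHz

= 337e9 Hz; 1e9 is giga.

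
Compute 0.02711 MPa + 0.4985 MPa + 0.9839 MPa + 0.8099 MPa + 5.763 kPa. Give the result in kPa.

2325.173 kPa

In kPa:
  0.02711 MPa = 0.02711 × 10³ kPa = 27.11
  0.4985 MPa = 0.4985 × 10³ kPa = 498.5
  0.9839 MPa = 0.9839 × 10³ kPa = 983.9
  0.8099 MPa = 0.8099 × 10³ kPa = 809.9
  5.763 kPa → 5.763
Sum: 27.11 + 498.5 + 983.9 + 809.9 + 5.763 = 2325.173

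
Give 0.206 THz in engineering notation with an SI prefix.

206 GHz

= 206 × 10⁹ Hz; 10⁹ is giga.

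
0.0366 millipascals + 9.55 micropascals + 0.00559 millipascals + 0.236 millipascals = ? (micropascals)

In micropascals:
  0.0366 millipascals = 0.0366 × 10^3 micropascals = 36.6
  9.55 micropascals → 9.55
  0.00559 millipascals = 0.00559 × 10^3 micropascals = 5.59
  0.236 millipascals = 0.236 × 10^3 micropascals = 236
Sum: 36.6 + 9.55 + 5.59 + 236 = 287.74

287.74 micropascals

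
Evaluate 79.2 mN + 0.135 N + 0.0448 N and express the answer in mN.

In mN:
  79.2 mN → 79.2
  0.135 N = 0.135 × 10^3 mN = 135
  0.0448 N = 0.0448 × 10^3 mN = 44.8
Sum: 79.2 + 135 + 44.8 = 259

259 mN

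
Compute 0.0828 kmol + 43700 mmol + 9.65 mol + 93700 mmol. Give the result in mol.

229.85 mol

In mol:
  0.0828 kmol = 0.0828e3 mol = 82.8
  43700 mmol = 43700e-3 mol = 43.7
  9.65 mol → 9.65
  93700 mmol = 93700e-3 mol = 93.7
Sum: 82.8 + 43.7 + 9.65 + 93.7 = 229.85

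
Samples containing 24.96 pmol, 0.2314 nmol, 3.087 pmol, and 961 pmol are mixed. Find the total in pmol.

1220.447 pmol

In pmol:
  24.96 pmol → 24.96
  0.2314 nmol = 0.2314 × 10³ pmol = 231.4
  3.087 pmol → 3.087
  961 pmol → 961
Sum: 24.96 + 231.4 + 3.087 + 961 = 1220.447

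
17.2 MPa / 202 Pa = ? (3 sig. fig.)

85100

(17.2e6) / (202) = 0.08515e6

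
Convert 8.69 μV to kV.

micro = 1e-6, kilo = 1e3; factor is 1e-9.
8.69 × 1e-9 = 0.00000000869

0.00000000869 kV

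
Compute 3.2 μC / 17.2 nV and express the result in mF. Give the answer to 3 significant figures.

(3.2 × 10⁻⁶) / (17.2 × 10⁻⁹) = 0.18605 × 10³ F

186000 mF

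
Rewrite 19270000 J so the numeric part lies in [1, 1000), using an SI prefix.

= 19.27 × 10⁶ J; 10⁶ is mega.

19.27 MJ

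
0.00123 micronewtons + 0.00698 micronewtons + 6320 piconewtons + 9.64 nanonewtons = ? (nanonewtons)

24.17 nanonewtons

In nanonewtons:
  0.00123 micronewtons = 0.00123 × 10^3 nanonewtons = 1.23
  0.00698 micronewtons = 0.00698 × 10^3 nanonewtons = 6.98
  6320 piconewtons = 6320 × 10^-3 nanonewtons = 6.32
  9.64 nanonewtons → 9.64
Sum: 1.23 + 6.98 + 6.32 + 9.64 = 24.17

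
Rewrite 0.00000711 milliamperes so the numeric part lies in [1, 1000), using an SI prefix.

7.11 nanoamperes

= 7.11e-9 amperes; 1e-9 is nano.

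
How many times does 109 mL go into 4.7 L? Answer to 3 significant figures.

43.1

(4.7) / (109e-3) = 0.04312e3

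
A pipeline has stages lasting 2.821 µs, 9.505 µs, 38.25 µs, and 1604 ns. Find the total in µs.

52.18 µs

In µs:
  2.821 µs → 2.821
  9.505 µs → 9.505
  38.25 µs → 38.25
  1604 ns = 1604 × 10^-3 µs = 1.604
Sum: 2.821 + 9.505 + 38.25 + 1.604 = 52.18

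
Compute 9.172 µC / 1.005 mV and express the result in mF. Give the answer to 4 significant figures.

9.126 mF

(9.172 × 10^-6) / (1.005 × 10^-3) = 9.12637 × 10^-3 F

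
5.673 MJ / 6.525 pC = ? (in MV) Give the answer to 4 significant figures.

(5.673e6) / (6.525e-12) = 0.869425e18 V

869400000000 MV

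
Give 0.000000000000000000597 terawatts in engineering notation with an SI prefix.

597 nanowatts

= 597 × 10⁻⁹ watts; 10⁻⁹ is nano.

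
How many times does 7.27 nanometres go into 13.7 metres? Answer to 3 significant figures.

1880000000

(13.7) / (7.27e-9) = 1.884e9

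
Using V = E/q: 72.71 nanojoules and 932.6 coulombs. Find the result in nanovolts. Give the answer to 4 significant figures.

(72.71 × 10⁻⁹) / (932.6) = 0.0779648 × 10⁻⁹ V

0.07796 nanovolts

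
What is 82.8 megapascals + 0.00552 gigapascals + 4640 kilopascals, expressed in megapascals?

In megapascals:
  82.8 megapascals → 82.8
  0.00552 gigapascals = 0.00552 × 10^3 megapascals = 5.52
  4640 kilopascals = 4640 × 10^-3 megapascals = 4.64
Sum: 82.8 + 5.52 + 4.64 = 92.96

92.96 megapascals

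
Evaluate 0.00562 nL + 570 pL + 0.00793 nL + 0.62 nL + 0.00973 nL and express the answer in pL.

1213.28 pL

In pL:
  0.00562 nL = 0.00562 × 10³ pL = 5.62
  570 pL → 570
  0.00793 nL = 0.00793 × 10³ pL = 7.93
  0.62 nL = 0.62 × 10³ pL = 620
  0.00973 nL = 0.00973 × 10³ pL = 9.73
Sum: 5.62 + 570 + 7.93 + 620 + 9.73 = 1213.28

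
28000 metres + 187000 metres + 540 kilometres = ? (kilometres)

755 kilometres

In kilometres:
  28000 metres = 28000 × 10^-3 kilometres = 28
  187000 metres = 187000 × 10^-3 kilometres = 187
  540 kilometres → 540
Sum: 28 + 187 + 540 = 755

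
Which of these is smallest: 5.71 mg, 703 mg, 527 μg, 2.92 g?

527 μg

5.71 mg = 0.00571 g
703 mg = 0.703 g
527 μg = 0.000527 g
2.92 g = 2.92 g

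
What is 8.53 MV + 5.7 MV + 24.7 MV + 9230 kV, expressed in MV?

48.16 MV

In MV:
  8.53 MV → 8.53
  5.7 MV → 5.7
  24.7 MV → 24.7
  9230 kV = 9230 × 10^-3 MV = 9.23
Sum: 8.53 + 5.7 + 24.7 + 9.23 = 48.16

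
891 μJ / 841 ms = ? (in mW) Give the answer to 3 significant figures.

(891e-6) / (841e-3) = 1.0595e-3 W

1.06 mW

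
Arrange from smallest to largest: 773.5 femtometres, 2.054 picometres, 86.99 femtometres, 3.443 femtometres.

773.5 femtometres = 0.0000000000007735 metres
2.054 picometres = 0.000000000002054 metres
86.99 femtometres = 0.00000000000008699 metres
3.443 femtometres = 0.000000000000003443 metres

3.443 femtometres < 86.99 femtometres < 773.5 femtometres < 2.054 picometres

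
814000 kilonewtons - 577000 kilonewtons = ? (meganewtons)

237 meganewtons

In meganewtons:
  814000 kilonewtons = 814000 × 10^-3 meganewtons = 814
  577000 kilonewtons = 577000 × 10^-3 meganewtons = 577
Difference: 814 - 577 = 237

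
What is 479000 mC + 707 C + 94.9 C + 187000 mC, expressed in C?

1467.9 C

In C:
  479000 mC = 479000e-3 C = 479
  707 C → 707
  94.9 C → 94.9
  187000 mC = 187000e-3 C = 187
Sum: 479 + 707 + 94.9 + 187 = 1467.9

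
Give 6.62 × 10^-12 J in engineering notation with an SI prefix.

6.62 pJ

= 6.62 × 10^-12 J; 10^-12 is pico.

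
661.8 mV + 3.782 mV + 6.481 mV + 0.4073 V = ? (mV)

In mV:
  661.8 mV → 661.8
  3.782 mV → 3.782
  6.481 mV → 6.481
  0.4073 V = 0.4073 × 10^3 mV = 407.3
Sum: 661.8 + 3.782 + 6.481 + 407.3 = 1079.363

1079.363 mV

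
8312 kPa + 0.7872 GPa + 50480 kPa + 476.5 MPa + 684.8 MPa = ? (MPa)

In MPa:
  8312 kPa = 8312e-3 MPa = 8.312
  0.7872 GPa = 0.7872e3 MPa = 787.2
  50480 kPa = 50480e-3 MPa = 50.48
  476.5 MPa → 476.5
  684.8 MPa → 684.8
Sum: 8.312 + 787.2 + 50.48 + 476.5 + 684.8 = 2007.292

2007.292 MPa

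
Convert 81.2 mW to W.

0.0812 W

milli = 10^-3, (no prefix) = 10^0; factor is 10^-3.
81.2 × 10^-3 = 0.0812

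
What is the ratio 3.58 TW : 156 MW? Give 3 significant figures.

22900

(3.58e12) / (156e6) = 0.02295e6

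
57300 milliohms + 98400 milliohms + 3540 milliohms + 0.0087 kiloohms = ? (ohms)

In ohms:
  57300 milliohms = 57300e-3 ohms = 57.3
  98400 milliohms = 98400e-3 ohms = 98.4
  3540 milliohms = 3540e-3 ohms = 3.54
  0.0087 kiloohms = 0.0087e3 ohms = 8.7
Sum: 57.3 + 98.4 + 3.54 + 8.7 = 167.94

167.94 ohms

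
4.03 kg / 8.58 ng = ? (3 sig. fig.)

470000000000

(4.03 × 10³) / (8.58 × 10⁻⁹) = 0.4697 × 10¹²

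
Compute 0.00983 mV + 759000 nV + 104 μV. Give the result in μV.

In μV:
  0.00983 mV = 0.00983 × 10³ μV = 9.83
  759000 nV = 759000 × 10⁻³ μV = 759
  104 μV → 104
Sum: 9.83 + 759 + 104 = 872.83

872.83 μV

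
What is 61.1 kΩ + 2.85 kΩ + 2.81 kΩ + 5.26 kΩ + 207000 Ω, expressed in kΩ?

In kΩ:
  61.1 kΩ → 61.1
  2.85 kΩ → 2.85
  2.81 kΩ → 2.81
  5.26 kΩ → 5.26
  207000 Ω = 207000 × 10^-3 kΩ = 207
Sum: 61.1 + 2.85 + 2.81 + 5.26 + 207 = 279.02

279.02 kΩ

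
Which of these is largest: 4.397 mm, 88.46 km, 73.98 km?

4.397 mm = 0.004397 m
88.46 km = 88460 m
73.98 km = 73980 m

88.46 km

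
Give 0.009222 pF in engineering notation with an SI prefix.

9.222 fF

= 9.222e-15 F; 1e-15 is femto.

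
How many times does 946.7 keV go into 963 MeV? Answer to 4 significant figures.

(963 × 10⁶) / (946.7 × 10³) = 1.0172 × 10³

1017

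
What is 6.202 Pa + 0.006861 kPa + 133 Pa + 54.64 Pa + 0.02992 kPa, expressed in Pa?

230.623 Pa

In Pa:
  6.202 Pa → 6.202
  0.006861 kPa = 0.006861 × 10³ Pa = 6.861
  133 Pa → 133
  54.64 Pa → 54.64
  0.02992 kPa = 0.02992 × 10³ Pa = 29.92
Sum: 6.202 + 6.861 + 133 + 54.64 + 29.92 = 230.623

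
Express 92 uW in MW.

micro = 1e-6, mega = 1e6; factor is 1e-12.
92 × 1e-12 = 0.000000000092

0.000000000092 MW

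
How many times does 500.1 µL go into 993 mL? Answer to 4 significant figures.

(993 × 10⁻³) / (500.1 × 10⁻⁶) = 1.9856 × 10³

1986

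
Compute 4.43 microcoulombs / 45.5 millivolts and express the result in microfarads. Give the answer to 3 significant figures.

97.4 microfarads

(4.43e-6) / (45.5e-3) = 0.097363e-3 F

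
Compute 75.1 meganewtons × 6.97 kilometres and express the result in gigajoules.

523.447 gigajoules

75.1e6 × 6.97e3 = 523.447e9 J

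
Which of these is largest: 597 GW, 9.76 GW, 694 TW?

597 GW = 597000000000 W
9.76 GW = 9760000000 W
694 TW = 694000000000000 W

694 TW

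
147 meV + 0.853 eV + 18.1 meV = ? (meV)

In meV:
  147 meV → 147
  0.853 eV = 0.853e3 meV = 853
  18.1 meV → 18.1
Sum: 147 + 853 + 18.1 = 1018.1

1018.1 meV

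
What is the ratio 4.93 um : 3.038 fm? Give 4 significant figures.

(4.93 × 10^-6) / (3.038 × 10^-15) = 1.6228 × 10^9

1623000000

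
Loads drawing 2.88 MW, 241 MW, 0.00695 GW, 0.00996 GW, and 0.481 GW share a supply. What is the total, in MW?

In MW:
  2.88 MW → 2.88
  241 MW → 241
  0.00695 GW = 0.00695 × 10^3 MW = 6.95
  0.00996 GW = 0.00996 × 10^3 MW = 9.96
  0.481 GW = 0.481 × 10^3 MW = 481
Sum: 2.88 + 241 + 6.95 + 9.96 + 481 = 741.79

741.79 MW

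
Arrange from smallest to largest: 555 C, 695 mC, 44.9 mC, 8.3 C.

44.9 mC < 695 mC < 8.3 C < 555 C

555 C = 555 C
695 mC = 0.695 C
44.9 mC = 0.0449 C
8.3 C = 8.3 C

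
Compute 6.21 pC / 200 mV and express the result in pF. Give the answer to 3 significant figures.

(6.21e-12) / (200e-3) = 0.03105e-9 F

31.0 pF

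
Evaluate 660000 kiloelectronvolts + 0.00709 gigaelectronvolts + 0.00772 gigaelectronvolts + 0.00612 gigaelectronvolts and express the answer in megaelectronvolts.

In megaelectronvolts:
  660000 kiloelectronvolts = 660000e-3 megaelectronvolts = 660
  0.00709 gigaelectronvolts = 0.00709e3 megaelectronvolts = 7.09
  0.00772 gigaelectronvolts = 0.00772e3 megaelectronvolts = 7.72
  0.00612 gigaelectronvolts = 0.00612e3 megaelectronvolts = 6.12
Sum: 660 + 7.09 + 7.72 + 6.12 = 680.93

680.93 megaelectronvolts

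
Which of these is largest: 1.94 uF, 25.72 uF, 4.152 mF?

1.94 uF = 0.00000194 F
25.72 uF = 0.00002572 F
4.152 mF = 0.004152 F

4.152 mF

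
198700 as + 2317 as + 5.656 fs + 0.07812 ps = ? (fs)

In fs:
  198700 as = 198700e-3 fs = 198.7
  2317 as = 2317e-3 fs = 2.317
  5.656 fs → 5.656
  0.07812 ps = 0.07812e3 fs = 78.12
Sum: 198.7 + 2.317 + 5.656 + 78.12 = 284.793

284.793 fs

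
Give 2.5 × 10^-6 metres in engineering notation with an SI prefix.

= 2.5 × 10^-6 metres; 10^-6 is micro.

2.5 micrometres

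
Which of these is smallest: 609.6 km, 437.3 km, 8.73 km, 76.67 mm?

76.67 mm

609.6 km = 609600 m
437.3 km = 437300 m
8.73 km = 8730 m
76.67 mm = 0.07667 m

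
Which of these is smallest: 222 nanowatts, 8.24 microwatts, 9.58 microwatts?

222 nanowatts

222 nanowatts = 0.000000222 watts
8.24 microwatts = 0.00000824 watts
9.58 microwatts = 0.00000958 watts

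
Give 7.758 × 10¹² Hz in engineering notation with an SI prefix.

7.758 THz

= 7.758 × 10¹² Hz; 10¹² is tera.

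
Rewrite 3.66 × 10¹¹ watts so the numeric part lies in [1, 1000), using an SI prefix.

366 gigawatts

= 366 × 10⁹ watts; 10⁹ is giga.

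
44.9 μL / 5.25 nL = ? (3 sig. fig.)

8550

(44.9 × 10⁻⁶) / (5.25 × 10⁻⁹) = 8.552 × 10³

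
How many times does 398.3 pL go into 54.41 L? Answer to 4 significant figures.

136600000000

(54.41) / (398.3e-12) = 0.13661e12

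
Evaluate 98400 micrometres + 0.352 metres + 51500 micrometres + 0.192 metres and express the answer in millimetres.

In millimetres:
  98400 micrometres = 98400 × 10⁻³ millimetres = 98.4
  0.352 metres = 0.352 × 10³ millimetres = 352
  51500 micrometres = 51500 × 10⁻³ millimetres = 51.5
  0.192 metres = 0.192 × 10³ millimetres = 192
Sum: 98.4 + 352 + 51.5 + 192 = 693.9

693.9 millimetres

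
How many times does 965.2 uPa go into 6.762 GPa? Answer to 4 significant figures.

(6.762 × 10⁹) / (965.2 × 10⁻⁶) = 0.0070058 × 10¹⁵

7006000000000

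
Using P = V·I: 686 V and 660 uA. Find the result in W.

686 × 660e-6 = 452760e-6 W

0.45276 W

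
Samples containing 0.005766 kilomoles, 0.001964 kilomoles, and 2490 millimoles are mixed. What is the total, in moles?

10.22 moles

In moles:
  0.005766 kilomoles = 0.005766e3 moles = 5.766
  0.001964 kilomoles = 0.001964e3 moles = 1.964
  2490 millimoles = 2490e-3 moles = 2.49
Sum: 5.766 + 1.964 + 2.49 = 10.22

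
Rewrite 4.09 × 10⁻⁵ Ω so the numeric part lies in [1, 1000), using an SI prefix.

= 40.9 × 10⁻⁶ Ω; 10⁻⁶ is micro.

40.9 μΩ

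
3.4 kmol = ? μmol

kilo = 10³, micro = 10⁻⁶; factor is 10⁹.
3.4 × 10⁹ = 3400000000

3400000000 μmol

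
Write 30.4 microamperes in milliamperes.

0.0304 milliamperes

micro = 10^-6, milli = 10^-3; factor is 10^-3.
30.4 × 10^-3 = 0.0304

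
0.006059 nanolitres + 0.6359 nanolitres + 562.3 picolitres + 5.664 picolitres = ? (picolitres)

1209.923 picolitres

In picolitres:
  0.006059 nanolitres = 0.006059 × 10³ picolitres = 6.059
  0.6359 nanolitres = 0.6359 × 10³ picolitres = 635.9
  562.3 picolitres → 562.3
  5.664 picolitres → 5.664
Sum: 6.059 + 635.9 + 562.3 + 5.664 = 1209.923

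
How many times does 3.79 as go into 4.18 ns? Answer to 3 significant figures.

(4.18e-9) / (3.79e-18) = 1.103e9

1100000000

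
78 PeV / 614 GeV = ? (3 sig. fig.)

127000

(78 × 10^15) / (614 × 10^9) = 0.127 × 10^6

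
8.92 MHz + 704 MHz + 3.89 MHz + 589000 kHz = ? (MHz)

In MHz:
  8.92 MHz → 8.92
  704 MHz → 704
  3.89 MHz → 3.89
  589000 kHz = 589000 × 10^-3 MHz = 589
Sum: 8.92 + 704 + 3.89 + 589 = 1305.81

1305.81 MHz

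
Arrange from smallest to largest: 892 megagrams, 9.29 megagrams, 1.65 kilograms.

892 megagrams = 892000000 grams
9.29 megagrams = 9290000 grams
1.65 kilograms = 1650 grams

1.65 kilograms < 9.29 megagrams < 892 megagrams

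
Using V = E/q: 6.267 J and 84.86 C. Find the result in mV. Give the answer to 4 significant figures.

73.85 mV

(6.267) / (84.86) = 0.073851 V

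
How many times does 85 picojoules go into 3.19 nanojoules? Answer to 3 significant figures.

37.5

(3.19 × 10⁻⁹) / (85 × 10⁻¹²) = 0.03753 × 10³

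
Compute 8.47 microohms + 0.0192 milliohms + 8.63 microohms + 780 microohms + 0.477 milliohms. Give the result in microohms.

1293.3 microohms

In microohms:
  8.47 microohms → 8.47
  0.0192 milliohms = 0.0192e3 microohms = 19.2
  8.63 microohms → 8.63
  780 microohms → 780
  0.477 milliohms = 0.477e3 microohms = 477
Sum: 8.47 + 19.2 + 8.63 + 780 + 477 = 1293.3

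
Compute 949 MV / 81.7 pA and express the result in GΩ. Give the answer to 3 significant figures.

(949 × 10^6) / (81.7 × 10^-12) = 11.616 × 10^18 Ω

11600000000 GΩ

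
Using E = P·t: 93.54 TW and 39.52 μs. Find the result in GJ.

93.54 × 10^12 × 39.52 × 10^-6 = 3696.7008 × 10^6 J

3.6967008 GJ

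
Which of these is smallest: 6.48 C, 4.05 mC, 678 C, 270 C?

4.05 mC

6.48 C = 6.48 C
4.05 mC = 0.00405 C
678 C = 678 C
270 C = 270 C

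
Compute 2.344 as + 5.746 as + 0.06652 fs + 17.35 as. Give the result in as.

In as:
  2.344 as → 2.344
  5.746 as → 5.746
  0.06652 fs = 0.06652e3 as = 66.52
  17.35 as → 17.35
Sum: 2.344 + 5.746 + 66.52 + 17.35 = 91.96

91.96 as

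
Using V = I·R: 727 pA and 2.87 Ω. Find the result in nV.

2.08649 nV

727 × 10^-12 × 2.87 = 2086.49 × 10^-12 V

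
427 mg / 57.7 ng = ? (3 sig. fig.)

(427 × 10⁻³) / (57.7 × 10⁻⁹) = 7.4 × 10⁶

7400000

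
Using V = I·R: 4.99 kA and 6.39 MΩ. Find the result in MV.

31886.1 MV

4.99 × 10^3 × 6.39 × 10^6 = 31.8861 × 10^9 V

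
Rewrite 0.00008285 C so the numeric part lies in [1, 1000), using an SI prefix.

82.85 uC

= 82.85 × 10^-6 C; 10^-6 is micro.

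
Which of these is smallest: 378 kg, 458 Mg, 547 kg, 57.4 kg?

378 kg = 378000 g
458 Mg = 458000000 g
547 kg = 547000 g
57.4 kg = 57400 g

57.4 kg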